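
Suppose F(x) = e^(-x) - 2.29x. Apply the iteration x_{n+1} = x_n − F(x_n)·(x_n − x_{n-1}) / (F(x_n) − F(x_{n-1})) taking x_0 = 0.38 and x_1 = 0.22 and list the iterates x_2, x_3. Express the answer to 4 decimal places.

0.3185, 0.3178

F(0.38) = -0.186339, F(0.22) = 0.298719
x_2 = 0.220000 − 0.298719·(0.220000 − 0.380000) / (0.298719 − (-0.186339)) = 0.220000 − (-0.047795)/(0.485057) = 0.318535
F(0.318535) = -0.002231
x_3 = 0.318535 − (-0.002231)·(0.318535 − 0.220000) / (-0.002231 − 0.298719) = 0.318535 − (-0.000220)/(-0.300950) = 0.317804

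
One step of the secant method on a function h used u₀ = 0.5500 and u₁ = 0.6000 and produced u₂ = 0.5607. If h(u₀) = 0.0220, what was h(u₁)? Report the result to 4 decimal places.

The secant line through (0.5500, 0.0220) and (0.6000, h(u₁)) crosses zero at u₂ = 0.5607.
So (0.5500, 0.0220), (0.6000, h(u₁)), (0.5607, 0) are collinear:
h(u₁) = 0.0220 · (0.6000 − 0.5607) / (0.5500 − 0.5607) = 0.0220 · (0.039300)/(-0.010700) = -0.080804

-0.0808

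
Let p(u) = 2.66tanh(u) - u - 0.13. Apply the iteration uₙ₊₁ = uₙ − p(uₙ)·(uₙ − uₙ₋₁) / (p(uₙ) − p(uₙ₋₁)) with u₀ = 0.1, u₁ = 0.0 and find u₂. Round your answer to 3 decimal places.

p(0.1) = 0.03512, p(0.0) = -0.13000
u₂ = 0.00000 − (-0.13000)·(0.00000 − 0.10000) / (-0.13000 − 0.03512) = 0.00000 − (0.01300)/(-0.16512) = 0.07873

0.079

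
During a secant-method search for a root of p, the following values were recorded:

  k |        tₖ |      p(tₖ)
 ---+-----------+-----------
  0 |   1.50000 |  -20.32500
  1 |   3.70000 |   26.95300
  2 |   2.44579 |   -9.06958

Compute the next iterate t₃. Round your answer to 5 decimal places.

t₃ = 2.44579 − (-9.06958)·(2.44579 − 3.70000) / (-9.06958 − 26.95300)
   = 2.44579 − (11.3751579)/(-36.0225800) = 2.7615685

2.76157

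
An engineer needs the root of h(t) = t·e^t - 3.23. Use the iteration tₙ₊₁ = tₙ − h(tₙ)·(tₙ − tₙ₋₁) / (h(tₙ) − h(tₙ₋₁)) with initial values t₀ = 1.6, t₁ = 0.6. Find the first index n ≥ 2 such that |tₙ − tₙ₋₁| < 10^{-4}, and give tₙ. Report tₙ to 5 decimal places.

n = 7, tₙ = 1.08807

h(1.6) = 4.6948519, h(0.6) = -2.1367287
t₂ = 0.6000000 − (-2.1367287)·(-1.0000000)/(-6.8315806) = 0.9127722;  |Δ| = 0.3127722
h(0.9127722) = -0.9560843
t₃ = 0.9127722 − (-0.9560843)·(0.3127722)/(1.1806444) = 1.1660548;  |Δ| = 0.2532825
h(1.1660548) = 0.5122268
t₄ = 1.1660548 − 0.5122268·(0.2532825)/(1.4683110) = 1.0776960;  |Δ| = 0.0883587
h(1.0776960) = -0.0638336
t₅ = 1.0776960 − (-0.0638336)·(-0.0883587)/(-0.5760604) = 1.0874871;  |Δ| = 0.0097911
h(1.0874871) = -0.0036329
t₆ = 1.0874871 − (-0.0036329)·(0.0097911)/(0.0602008) = 1.0880780;  |Δ| = 0.0005909
h(1.0880780) = 0.0000280
t₇ = 1.0880780 − 0.0000280·(0.0005909)/(0.0036608) = 1.0880735;  |Δ| = 0.0000045
|t₇ − t₆| = 0.0000045 < 10^{-4}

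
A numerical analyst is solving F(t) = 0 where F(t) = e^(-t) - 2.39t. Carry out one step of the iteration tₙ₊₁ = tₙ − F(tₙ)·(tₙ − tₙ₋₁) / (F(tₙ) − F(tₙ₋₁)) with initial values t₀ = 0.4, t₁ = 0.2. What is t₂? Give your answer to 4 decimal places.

F(0.4) = -0.285680, F(0.2) = 0.340731
t₂ = 0.200000 − 0.340731·(0.200000 − 0.400000) / (0.340731 − (-0.285680)) = 0.200000 − (-0.068146)/(0.626411) = 0.308788

0.3088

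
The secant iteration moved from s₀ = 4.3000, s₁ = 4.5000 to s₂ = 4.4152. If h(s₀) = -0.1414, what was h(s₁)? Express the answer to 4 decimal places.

0.1041

The secant line through (4.3000, -0.1414) and (4.5000, h(s₁)) crosses zero at s₂ = 4.4152.
So (4.3000, -0.1414), (4.5000, h(s₁)), (4.4152, 0) are collinear:
h(s₁) = -0.1414 · (4.5000 − 4.4152) / (4.3000 − 4.4152) = -0.1414 · (0.084800)/(-0.115200) = 0.104086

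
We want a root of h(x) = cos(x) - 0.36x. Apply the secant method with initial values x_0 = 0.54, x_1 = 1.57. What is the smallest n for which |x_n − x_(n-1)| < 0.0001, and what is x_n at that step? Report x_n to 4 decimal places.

n = 5, x_n = 1.1457

h(0.54) = 0.663309, h(1.57) = -0.564404
x_2 = 1.570000 − (-0.564404)·(1.030000)/(-1.227712) = 1.096489;  |Δ| = 0.473511
h(1.096489) = 0.061987
x_3 = 1.096489 − 0.061987·(-0.473511)/(0.626390) = 1.143347;  |Δ| = 0.046858
h(1.143347) = 0.002946
x_4 = 1.143347 − 0.002946·(0.046858)/(-0.059040) = 1.145685;  |Δ| = 0.002338
h(1.145685) = -0.000025
x_5 = 1.145685 − (-0.000025)·(0.002338)/(-0.002971) = 1.145666;  |Δ| = 0.000019
|x_5 − x_4| = 0.000019 < 0.0001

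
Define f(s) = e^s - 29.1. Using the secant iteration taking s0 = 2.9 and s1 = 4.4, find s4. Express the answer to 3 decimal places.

f(2.9) = -10.92585, f(4.4) = 52.35087
s2 = 4.40000 − 52.35087·(4.40000 − 2.90000) / (52.35087 − (-10.92585)) = 4.40000 − (78.52630)/(63.27672) = 3.15900
f(3.15900) = -5.55292
s3 = 3.15900 − (-5.55292)·(3.15900 − 4.40000) / (-5.55292 − 52.35087) = 3.15900 − (6.89117)/(-57.90379) = 3.27801
f(3.27801) = -2.57700
s4 = 3.27801 − (-2.57700)·(3.27801 − 3.15900) / (-2.57700 − (-5.55292)) = 3.27801 − (-0.30669)/(2.97592) = 3.38107

3.381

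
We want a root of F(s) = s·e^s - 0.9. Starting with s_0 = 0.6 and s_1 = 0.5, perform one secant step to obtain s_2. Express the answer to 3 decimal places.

F(0.6) = 0.19327, F(0.5) = -0.07564
s_2 = 0.50000 − (-0.07564)·(0.50000 − 0.60000) / (-0.07564 − 0.19327) = 0.50000 − (0.00756)/(-0.26891) = 0.52813

0.528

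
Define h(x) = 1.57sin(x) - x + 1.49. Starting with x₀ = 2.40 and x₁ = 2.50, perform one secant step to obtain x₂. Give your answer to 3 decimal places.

h(2.40) = 0.15048, h(2.50) = -0.07040
x₂ = 2.50000 − (-0.07040)·(2.50000 − 2.40000) / (-0.07040 − 0.15048) = 2.50000 − (-0.00704)/(-0.22088) = 2.46813

2.468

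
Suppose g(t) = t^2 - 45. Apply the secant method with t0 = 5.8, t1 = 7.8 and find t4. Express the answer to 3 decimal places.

g(5.8) = -11.36000, g(7.8) = 15.84000
t2 = 7.80000 − 15.84000·(7.80000 − 5.80000) / (15.84000 − (-11.36000)) = 7.80000 − (31.68000)/(27.20000) = 6.63529
g(6.63529) = -0.97287
t3 = 6.63529 − (-0.97287)·(6.63529 − 7.80000) / (-0.97287 − 15.84000) = 6.63529 − (1.13311)/(-16.81287) = 6.70269
g(6.70269) = -0.07395
t4 = 6.70269 − (-0.07395)·(6.70269 − 6.63529) / (-0.07395 − (-0.97287)) = 6.70269 − (-0.00498)/(0.89892) = 6.70823

6.708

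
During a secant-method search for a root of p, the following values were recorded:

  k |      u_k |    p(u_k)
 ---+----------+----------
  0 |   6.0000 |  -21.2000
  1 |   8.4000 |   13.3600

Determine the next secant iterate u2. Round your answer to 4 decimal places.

7.4722

u2 = 8.4000 − 13.3600·(8.4000 − 6.0000) / (13.3600 − (-21.2000))
   = 8.4000 − (32.064000)/(34.560000) = 7.472222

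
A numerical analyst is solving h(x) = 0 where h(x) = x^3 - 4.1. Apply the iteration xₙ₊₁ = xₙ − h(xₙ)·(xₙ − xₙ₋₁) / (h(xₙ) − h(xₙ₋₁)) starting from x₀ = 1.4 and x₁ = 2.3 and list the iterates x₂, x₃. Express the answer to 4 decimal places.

1.5295, 1.5763

h(1.4) = -1.356000, h(2.3) = 8.067000
x₂ = 2.300000 − 8.067000·(2.300000 − 1.400000) / (8.067000 − (-1.356000)) = 2.300000 − (7.260300)/(9.423000) = 1.529513
h(1.529513) = -0.521843
x₃ = 1.529513 − (-0.521843)·(1.529513 − 2.300000) / (-0.521843 − 8.067000) = 1.529513 − (0.402073)/(-8.588843) = 1.576326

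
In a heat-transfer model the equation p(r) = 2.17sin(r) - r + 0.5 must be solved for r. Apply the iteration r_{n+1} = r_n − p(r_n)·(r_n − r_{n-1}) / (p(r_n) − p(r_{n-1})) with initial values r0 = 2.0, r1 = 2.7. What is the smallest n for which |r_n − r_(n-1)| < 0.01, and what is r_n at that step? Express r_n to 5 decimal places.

n = 4, r_n = 2.22375

p(2.0) = 0.4731754, p(2.7) = -1.2725857
r2 = 2.7000000 − (-1.2725857)·(0.7000000)/(-1.7457611) = 2.1897297;  |Δ| = 0.5102703
p(2.1897297) = 0.0777303
r3 = 2.1897297 − 0.0777303·(-0.5102703)/(1.3503160) = 2.2191032;  |Δ| = 0.0293735
p(2.2191032) = 0.0106197
r4 = 2.2191032 − 0.0106197·(0.0293735)/(-0.0671107) = 2.2237513;  |Δ| = 0.0046481
|r4 − r3| = 0.0046481 < 0.01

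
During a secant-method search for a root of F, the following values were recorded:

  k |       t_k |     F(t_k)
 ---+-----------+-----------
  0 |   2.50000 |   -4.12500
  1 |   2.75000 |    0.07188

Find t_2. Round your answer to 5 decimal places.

2.74572

t_2 = 2.75000 − 0.07188·(2.75000 − 2.50000) / (0.07188 − (-4.12500))
   = 2.75000 − (0.0179700)/(4.1968800) = 2.7457182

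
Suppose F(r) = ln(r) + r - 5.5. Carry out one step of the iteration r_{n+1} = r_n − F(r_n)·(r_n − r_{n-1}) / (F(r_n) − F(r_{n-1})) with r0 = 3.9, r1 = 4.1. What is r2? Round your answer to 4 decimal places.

4.0912

F(3.9) = -0.239023, F(4.1) = 0.010987
r2 = 4.100000 − 0.010987·(4.100000 − 3.900000) / (0.010987 − (-0.239023)) = 4.100000 − (0.002197)/(0.250010) = 4.091211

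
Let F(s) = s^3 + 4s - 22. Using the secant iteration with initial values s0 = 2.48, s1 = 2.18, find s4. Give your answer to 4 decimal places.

F(2.48) = 3.172992, F(2.18) = -2.919768
s2 = 2.180000 − (-2.919768)·(2.180000 − 2.480000) / (-2.919768 − 3.172992) = 2.180000 − (0.875930)/(-6.092760) = 2.323766
F(2.323766) = -0.156863
s3 = 2.323766 − (-0.156863)·(2.323766 − 2.180000) / (-0.156863 − (-2.919768)) = 2.323766 − (-0.022552)/(2.762905) = 2.331928
F(2.331928) = 0.008477
s4 = 2.331928 − 0.008477·(2.331928 − 2.323766) / (0.008477 − (-0.156863)) = 2.331928 − (0.000069)/(0.165340) = 2.331510

2.3315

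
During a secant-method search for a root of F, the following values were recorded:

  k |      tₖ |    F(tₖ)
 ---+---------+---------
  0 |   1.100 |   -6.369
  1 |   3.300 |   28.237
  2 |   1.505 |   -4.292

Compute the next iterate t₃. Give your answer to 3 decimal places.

1.742

t₃ = 1.505 − (-4.292)·(1.505 − 3.300) / (-4.292 − 28.237)
   = 1.505 − (7.70414)/(-32.52900) = 1.74184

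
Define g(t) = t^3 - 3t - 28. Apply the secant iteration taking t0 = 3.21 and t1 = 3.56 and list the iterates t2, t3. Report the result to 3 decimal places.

3.355, 3.364

g(3.21) = -4.55384, g(3.56) = 6.43802
t2 = 3.56000 − 6.43802·(3.56000 − 3.21000) / (6.43802 − (-4.55384)) = 3.56000 − (2.25331)/(10.99186) = 3.35500
g(3.35500) = -0.30097
t3 = 3.35500 − (-0.30097)·(3.35500 − 3.56000) / (-0.30097 − 6.43802) = 3.35500 − (0.06170)/(-6.73898) = 3.36416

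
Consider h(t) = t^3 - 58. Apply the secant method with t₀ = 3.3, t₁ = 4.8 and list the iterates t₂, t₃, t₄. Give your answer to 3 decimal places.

h(3.3) = -22.06300, h(4.8) = 52.59200
t₂ = 4.80000 − 52.59200·(4.80000 − 3.30000) / (52.59200 − (-22.06300)) = 4.80000 − (78.88800)/(74.65500) = 3.74330
h(3.74330) = -5.54781
t₃ = 3.74330 − (-5.54781)·(3.74330 − 4.80000) / (-5.54781 − 52.59200) = 3.74330 − (5.86238)/(-58.13981) = 3.84413
h(3.84413) = -1.19393
t₄ = 3.84413 − (-1.19393)·(3.84413 − 3.74330) / (-1.19393 − (-5.54781)) = 3.84413 − (-0.12039)/(4.35388) = 3.87178

3.743, 3.844, 3.872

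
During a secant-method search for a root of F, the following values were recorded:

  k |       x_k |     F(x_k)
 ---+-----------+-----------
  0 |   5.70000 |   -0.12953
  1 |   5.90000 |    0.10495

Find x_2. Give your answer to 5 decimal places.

x_2 = 5.90000 − 0.10495·(5.90000 − 5.70000) / (0.10495 − (-0.12953))
   = 5.90000 − (0.0209900)/(0.2344800) = 5.8104828

5.81048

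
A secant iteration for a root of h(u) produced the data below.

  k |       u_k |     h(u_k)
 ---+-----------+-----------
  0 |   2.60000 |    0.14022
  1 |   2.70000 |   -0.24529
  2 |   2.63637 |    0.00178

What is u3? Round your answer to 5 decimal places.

2.63683

u3 = 2.63637 − 0.00178·(2.63637 − 2.70000) / (0.00178 − (-0.24529))
   = 2.63637 − (-0.0001133)/(0.2470700) = 2.6368284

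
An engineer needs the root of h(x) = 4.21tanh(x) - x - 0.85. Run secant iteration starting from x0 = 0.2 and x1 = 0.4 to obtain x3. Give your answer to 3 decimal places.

0.273

h(0.2) = -0.21905, h(0.4) = 0.34959
x2 = 0.40000 − 0.34959·(0.40000 − 0.20000) / (0.34959 − (-0.21905)) = 0.40000 − (0.06992)/(0.56864) = 0.27704
h(0.27704) = 0.01036
x3 = 0.27704 − 0.01036·(0.27704 − 0.40000) / (0.01036 − 0.34959) = 0.27704 − (-0.00127)/(-0.33923) = 0.27329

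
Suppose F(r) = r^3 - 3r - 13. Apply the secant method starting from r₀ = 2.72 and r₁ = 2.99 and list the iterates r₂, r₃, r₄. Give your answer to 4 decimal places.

F(2.72) = -1.036352, F(2.99) = 4.760899
r₂ = 2.990000 − 4.760899·(2.990000 − 2.720000) / (4.760899 − (-1.036352)) = 2.990000 − (1.285443)/(5.797251) = 2.768267
F(2.768267) = -0.090737
r₃ = 2.768267 − (-0.090737)·(2.768267 − 2.990000) / (-0.090737 − 4.760899) = 2.768267 − (0.020120)/(-4.851636) = 2.772414
F(2.772414) = -0.007697
r₄ = 2.772414 − (-0.007697)·(2.772414 − 2.768267) / (-0.007697 − (-0.090737)) = 2.772414 − (-0.000032)/(0.083040) = 2.772798

2.7683, 2.7724, 2.7728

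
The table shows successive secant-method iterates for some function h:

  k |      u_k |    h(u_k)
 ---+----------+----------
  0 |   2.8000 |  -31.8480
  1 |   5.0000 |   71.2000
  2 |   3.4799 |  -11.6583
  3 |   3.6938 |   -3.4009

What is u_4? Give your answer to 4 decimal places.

u_4 = 3.6938 − (-3.4009)·(3.6938 − 3.4799) / (-3.4009 − (-11.6583))
   = 3.6938 − (-0.727453)/(8.257400) = 3.781897

3.7819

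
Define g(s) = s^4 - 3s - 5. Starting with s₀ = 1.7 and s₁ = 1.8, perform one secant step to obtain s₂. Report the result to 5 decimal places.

1.79471

g(1.7) = -1.7479000, g(1.8) = 0.0976000
s₂ = 1.8000000 − 0.0976000·(1.8000000 − 1.7000000) / (0.0976000 − (-1.7479000)) = 1.8000000 − (0.0097600)/(1.8455000) = 1.7947115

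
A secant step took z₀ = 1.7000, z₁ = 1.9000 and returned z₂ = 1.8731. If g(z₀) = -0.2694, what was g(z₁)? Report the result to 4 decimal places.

0.0419

The secant line through (1.7000, -0.2694) and (1.9000, g(z₁)) crosses zero at z₂ = 1.8731.
So (1.7000, -0.2694), (1.9000, g(z₁)), (1.8731, 0) are collinear:
g(z₁) = -0.2694 · (1.9000 − 1.8731) / (1.7000 − 1.8731) = -0.2694 · (0.026900)/(-0.173100) = 0.041865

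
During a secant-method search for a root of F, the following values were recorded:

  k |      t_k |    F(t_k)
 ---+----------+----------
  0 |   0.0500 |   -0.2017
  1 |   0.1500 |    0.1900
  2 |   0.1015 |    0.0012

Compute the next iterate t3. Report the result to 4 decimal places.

t3 = 0.1015 − 0.0012·(0.1015 − 0.1500) / (0.0012 − 0.1900)
   = 0.1015 − (-0.000058)/(-0.188800) = 0.101192

0.1012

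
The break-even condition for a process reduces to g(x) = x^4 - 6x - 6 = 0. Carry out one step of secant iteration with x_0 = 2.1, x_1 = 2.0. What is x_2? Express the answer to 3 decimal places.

g(2.1) = 0.84810, g(2.0) = -2.00000
x_2 = 2.00000 − (-2.00000)·(2.00000 − 2.10000) / (-2.00000 − 0.84810) = 2.00000 − (0.20000)/(-2.84810) = 2.07022

2.070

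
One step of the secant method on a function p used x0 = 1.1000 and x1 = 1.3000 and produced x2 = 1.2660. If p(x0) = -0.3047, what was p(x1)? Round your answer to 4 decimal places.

The secant line through (1.1000, -0.3047) and (1.3000, p(x1)) crosses zero at x2 = 1.2660.
So (1.1000, -0.3047), (1.3000, p(x1)), (1.2660, 0) are collinear:
p(x1) = -0.3047 · (1.3000 − 1.2660) / (1.1000 − 1.2660) = -0.3047 · (0.034000)/(-0.166000) = 0.062408

0.0624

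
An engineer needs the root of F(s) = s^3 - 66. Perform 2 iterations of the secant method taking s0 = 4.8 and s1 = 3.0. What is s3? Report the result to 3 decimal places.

4.106

F(4.8) = 44.59200, F(3.0) = -39.00000
s2 = 3.00000 − (-39.00000)·(3.00000 − 4.80000) / (-39.00000 − 44.59200) = 3.00000 − (70.20000)/(-83.59200) = 3.83979
F(3.83979) = -9.38604
s3 = 3.83979 − (-9.38604)·(3.83979 − 3.00000) / (-9.38604 − (-39.00000)) = 3.83979 − (-7.88233)/(29.61396) = 4.10596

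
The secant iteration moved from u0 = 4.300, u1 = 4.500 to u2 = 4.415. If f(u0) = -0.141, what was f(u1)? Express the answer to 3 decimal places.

The secant line through (4.300, -0.141) and (4.500, f(u1)) crosses zero at u2 = 4.415.
So (4.300, -0.141), (4.500, f(u1)), (4.415, 0) are collinear:
f(u1) = -0.141 · (4.500 − 4.415) / (4.300 − 4.415) = -0.141 · (0.08500)/(-0.11500) = 0.10422

0.104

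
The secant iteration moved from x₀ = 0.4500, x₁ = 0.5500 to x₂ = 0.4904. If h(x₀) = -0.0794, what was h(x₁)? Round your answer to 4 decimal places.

0.1171

The secant line through (0.4500, -0.0794) and (0.5500, h(x₁)) crosses zero at x₂ = 0.4904.
So (0.4500, -0.0794), (0.5500, h(x₁)), (0.4904, 0) are collinear:
h(x₁) = -0.0794 · (0.5500 − 0.4904) / (0.4500 − 0.4904) = -0.0794 · (0.059600)/(-0.040400) = 0.117135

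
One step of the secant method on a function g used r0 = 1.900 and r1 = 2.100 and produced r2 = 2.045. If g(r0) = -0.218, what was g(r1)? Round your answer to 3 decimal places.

0.083

The secant line through (1.900, -0.218) and (2.100, g(r1)) crosses zero at r2 = 2.045.
So (1.900, -0.218), (2.100, g(r1)), (2.045, 0) are collinear:
g(r1) = -0.218 · (2.100 − 2.045) / (1.900 − 2.045) = -0.218 · (0.05500)/(-0.14500) = 0.08269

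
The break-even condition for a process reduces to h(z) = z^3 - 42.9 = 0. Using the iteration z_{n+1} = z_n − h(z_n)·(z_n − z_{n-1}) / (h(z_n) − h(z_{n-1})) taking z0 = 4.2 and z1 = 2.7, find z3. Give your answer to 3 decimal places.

3.545

h(4.2) = 31.18800, h(2.7) = -23.21700
z2 = 2.70000 − (-23.21700)·(2.70000 − 4.20000) / (-23.21700 − 31.18800) = 2.70000 − (34.82550)/(-54.40500) = 3.34012
h(3.34012) = -5.63642
z3 = 3.34012 − (-5.63642)·(3.34012 − 2.70000) / (-5.63642 − (-23.21700)) = 3.34012 − (-3.60796)/(17.58058) = 3.54534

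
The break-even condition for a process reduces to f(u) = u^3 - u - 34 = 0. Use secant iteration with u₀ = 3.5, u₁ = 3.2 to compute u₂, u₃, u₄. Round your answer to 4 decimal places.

f(3.5) = 5.375000, f(3.2) = -4.432000
u₂ = 3.200000 − (-4.432000)·(3.200000 − 3.500000) / (-4.432000 − 5.375000) = 3.200000 − (1.329600)/(-9.807000) = 3.335577
f(3.335577) = -0.223713
u₃ = 3.335577 − (-0.223713)·(3.335577 − 3.200000) / (-0.223713 − (-4.432000)) = 3.335577 − (-0.030330)/(4.208287) = 3.342784
f(3.342784) = 0.010166
u₄ = 3.342784 − 0.010166·(3.342784 − 3.335577) / (0.010166 − (-0.223713)) = 3.342784 − (0.000073)/(0.233878) = 3.342471

3.3356, 3.3428, 3.3425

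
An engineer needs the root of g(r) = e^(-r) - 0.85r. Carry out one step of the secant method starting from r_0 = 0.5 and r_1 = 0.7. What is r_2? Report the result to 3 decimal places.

g(0.5) = 0.18153, g(0.7) = -0.09841
r_2 = 0.70000 − (-0.09841)·(0.70000 − 0.50000) / (-0.09841 − 0.18153) = 0.70000 − (-0.01968)/(-0.27995) = 0.62969

0.630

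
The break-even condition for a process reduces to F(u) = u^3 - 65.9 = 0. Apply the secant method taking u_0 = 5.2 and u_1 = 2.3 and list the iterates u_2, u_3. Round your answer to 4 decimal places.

3.5132, 4.3897

F(5.2) = 74.708000, F(2.3) = -53.733000
u_2 = 2.300000 − (-53.733000)·(2.300000 − 5.200000) / (-53.733000 − 74.708000) = 2.300000 − (155.825700)/(-128.441000) = 3.513208
F(3.513208) = -22.537757
u_3 = 3.513208 − (-22.537757)·(3.513208 − 2.300000) / (-22.537757 − (-53.733000)) = 3.513208 − (-27.342996)/(31.195243) = 4.389720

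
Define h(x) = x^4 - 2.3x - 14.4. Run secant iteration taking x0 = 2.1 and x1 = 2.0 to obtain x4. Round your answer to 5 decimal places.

h(2.1) = 0.2181000, h(2.0) = -3.0000000
x2 = 2.0000000 − (-3.0000000)·(2.0000000 − 2.1000000) / (-3.0000000 − 0.2181000) = 2.0000000 − (0.3000000)/(-3.2181000) = 2.0932227
h(2.0932227) = -0.0161575
x3 = 2.0932227 − (-0.0161575)·(2.0932227 − 2.0000000) / (-0.0161575 − (-3.0000000)) = 2.0932227 − (-0.0015062)/(2.9838425) = 2.0937275
h(2.0937275) = 0.0012075
x4 = 2.0937275 − 0.0012075·(2.0937275 − 2.0932227) / (0.0012075 − (-0.0161575)) = 2.0937275 − (0.0000006)/(0.0173650) = 2.0936924

2.09369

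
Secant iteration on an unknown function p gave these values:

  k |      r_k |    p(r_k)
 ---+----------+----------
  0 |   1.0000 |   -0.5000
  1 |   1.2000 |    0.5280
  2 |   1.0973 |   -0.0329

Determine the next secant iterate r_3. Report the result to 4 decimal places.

r_3 = 1.0973 − (-0.0329)·(1.0973 − 1.2000) / (-0.0329 − 0.5280)
   = 1.0973 − (0.003379)/(-0.560900) = 1.103324

1.1033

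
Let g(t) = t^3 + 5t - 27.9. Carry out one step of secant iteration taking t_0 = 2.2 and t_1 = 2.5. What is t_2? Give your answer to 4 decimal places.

g(2.2) = -6.252000, g(2.5) = 0.225000
t_2 = 2.500000 − 0.225000·(2.500000 − 2.200000) / (0.225000 − (-6.252000)) = 2.500000 − (0.067500)/(6.477000) = 2.489579

2.4896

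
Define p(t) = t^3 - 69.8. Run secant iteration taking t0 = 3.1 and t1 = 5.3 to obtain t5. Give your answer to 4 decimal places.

p(3.1) = -40.009000, p(5.3) = 79.077000
t2 = 5.300000 − 79.077000·(5.300000 − 3.100000) / (79.077000 − (-40.009000)) = 5.300000 − (173.969400)/(119.086000) = 3.839128
p(3.839128) = -13.215461
t3 = 3.839128 − (-13.215461)·(3.839128 − 5.300000) / (-13.215461 − 79.077000) = 3.839128 − (19.306096)/(-92.292461) = 4.048312
p(4.048312) = -3.452907
t4 = 4.048312 − (-3.452907)·(4.048312 − 3.839128) / (-3.452907 − (-13.215461)) = 4.048312 − (-0.722292)/(9.762554) = 4.122298
p(4.122298) = 0.251611
t5 = 4.122298 − 0.251611·(4.122298 − 4.048312) / (0.251611 − (-3.452907)) = 4.122298 − (0.018616)/(3.704518) = 4.117273

4.1173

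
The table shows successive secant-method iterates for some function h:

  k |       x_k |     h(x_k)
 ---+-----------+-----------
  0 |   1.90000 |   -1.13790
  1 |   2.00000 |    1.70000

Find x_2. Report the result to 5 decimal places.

1.94010

x_2 = 2.00000 − 1.70000·(2.00000 − 1.90000) / (1.70000 − (-1.13790))
   = 2.00000 − (0.1700000)/(2.8379000) = 1.9400966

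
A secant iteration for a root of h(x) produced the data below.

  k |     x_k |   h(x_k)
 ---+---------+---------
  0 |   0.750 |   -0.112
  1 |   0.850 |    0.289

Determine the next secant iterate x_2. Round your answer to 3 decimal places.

0.778

x_2 = 0.850 − 0.289·(0.850 − 0.750) / (0.289 − (-0.112))
   = 0.850 − (0.02890)/(0.40100) = 0.77793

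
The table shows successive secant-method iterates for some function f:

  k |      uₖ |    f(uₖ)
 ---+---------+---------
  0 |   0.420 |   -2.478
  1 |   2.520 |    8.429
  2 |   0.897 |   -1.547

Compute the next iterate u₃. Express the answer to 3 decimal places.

u₃ = 0.897 − (-1.547)·(0.897 − 2.520) / (-1.547 − 8.429)
   = 0.897 − (2.51078)/(-9.97600) = 1.14868

1.149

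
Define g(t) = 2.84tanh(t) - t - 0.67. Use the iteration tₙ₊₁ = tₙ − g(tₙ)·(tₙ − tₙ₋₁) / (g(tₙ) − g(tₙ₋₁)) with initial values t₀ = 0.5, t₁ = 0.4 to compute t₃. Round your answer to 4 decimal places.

0.3937

g(0.5) = 0.142413, g(0.4) = 0.009055
t₂ = 0.400000 − 0.009055·(0.400000 − 0.500000) / (0.009055 − 0.142413) = 0.400000 − (-0.000906)/(-0.133358) = 0.393210
g(0.393210) = -0.000697
t₃ = 0.393210 − (-0.000697)·(0.393210 − 0.400000) / (-0.000697 − 0.009055) = 0.393210 − (0.000005)/(-0.009752) = 0.393695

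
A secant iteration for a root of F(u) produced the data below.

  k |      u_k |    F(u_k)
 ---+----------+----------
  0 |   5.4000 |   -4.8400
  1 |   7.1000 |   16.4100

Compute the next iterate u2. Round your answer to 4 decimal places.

5.7872

u2 = 7.1000 − 16.4100·(7.1000 − 5.4000) / (16.4100 − (-4.8400))
   = 7.1000 − (27.897000)/(21.250000) = 5.787200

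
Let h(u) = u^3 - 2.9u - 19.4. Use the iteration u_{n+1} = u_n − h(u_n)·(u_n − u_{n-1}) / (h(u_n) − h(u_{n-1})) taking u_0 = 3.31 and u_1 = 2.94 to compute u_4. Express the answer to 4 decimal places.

3.0449

h(3.31) = 7.265691, h(2.94) = -2.513816
u_2 = 2.940000 − (-2.513816)·(2.940000 − 3.310000) / (-2.513816 − 7.265691) = 2.940000 − (0.930112)/(-9.779507) = 3.035108
h(3.035108) = -0.242754
u_3 = 3.035108 − (-0.242754)·(3.035108 − 2.940000) / (-0.242754 − (-2.513816)) = 3.035108 − (-0.023088)/(2.271062) = 3.045274
h(3.045274) = 0.009654
u_4 = 3.045274 − 0.009654·(3.045274 − 3.035108) / (0.009654 − (-0.242754)) = 3.045274 − (0.000098)/(0.252408) = 3.044886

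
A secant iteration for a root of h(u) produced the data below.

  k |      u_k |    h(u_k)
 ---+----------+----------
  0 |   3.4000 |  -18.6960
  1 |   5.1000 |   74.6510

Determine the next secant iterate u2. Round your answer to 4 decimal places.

u2 = 5.1000 − 74.6510·(5.1000 − 3.4000) / (74.6510 − (-18.6960))
   = 5.1000 − (126.906700)/(93.347000) = 3.740484

3.7405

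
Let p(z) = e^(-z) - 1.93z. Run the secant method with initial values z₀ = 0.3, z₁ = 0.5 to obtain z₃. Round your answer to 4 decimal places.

0.3611

p(0.3) = 0.161818, p(0.5) = -0.358469
z₂ = 0.500000 − (-0.358469)·(0.500000 − 0.300000) / (-0.358469 − 0.161818) = 0.500000 − (-0.071694)/(-0.520288) = 0.362203
p(0.362203) = -0.002912
z₃ = 0.362203 − (-0.002912)·(0.362203 − 0.500000) / (-0.002912 − (-0.358469)) = 0.362203 − (0.000401)/(0.355558) = 0.361075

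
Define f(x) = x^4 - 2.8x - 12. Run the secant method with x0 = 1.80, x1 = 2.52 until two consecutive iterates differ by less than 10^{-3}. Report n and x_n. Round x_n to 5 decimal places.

n = 6, x_n = 2.05249

f(1.80) = -6.5424000, f(2.52) = 21.2715802
x2 = 2.5200000 − 21.2715802·(0.7200000)/(27.8139802) = 1.9693583;  |Δ| = 0.5506417
f(1.9693583) = -2.4724334
x3 = 1.9693583 − (-2.4724334)·(-0.5506417)/(-23.7440135) = 2.0266959;  |Δ| = 0.0573376
f(2.0266959) = -0.8032231
x4 = 2.0266959 − (-0.8032231)·(0.0573376)/(1.6692103) = 2.0542867;  |Δ| = 0.0275908
f(2.0542867) = 0.0571899
x5 = 2.0542867 − 0.0571899·(0.0275908)/(0.8604130) = 2.0524528;  |Δ| = 0.0018339
f(2.0524528) = -0.0011847
x6 = 2.0524528 − (-0.0011847)·(-0.0018339)/(-0.0583746) = 2.0524900;  |Δ| = 0.0000372
|x6 − x5| = 0.0000372 < 10^{-3}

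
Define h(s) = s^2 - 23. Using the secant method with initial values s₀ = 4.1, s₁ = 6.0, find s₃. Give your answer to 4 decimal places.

4.7865

h(4.1) = -6.190000, h(6.0) = 13.000000
s₂ = 6.000000 − 13.000000·(6.000000 − 4.100000) / (13.000000 − (-6.190000)) = 6.000000 − (24.700000)/(19.190000) = 4.712871
h(4.712871) = -0.788844
s₃ = 4.712871 − (-0.788844)·(4.712871 − 6.000000) / (-0.788844 − 13.000000) = 4.712871 − (1.015344)/(-13.788844) = 4.786506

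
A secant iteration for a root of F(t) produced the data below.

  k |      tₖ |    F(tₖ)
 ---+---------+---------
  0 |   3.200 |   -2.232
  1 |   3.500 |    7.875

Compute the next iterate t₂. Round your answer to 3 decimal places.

3.266

t₂ = 3.500 − 7.875·(3.500 − 3.200) / (7.875 − (-2.232))
   = 3.500 − (2.36250)/(10.10700) = 3.26625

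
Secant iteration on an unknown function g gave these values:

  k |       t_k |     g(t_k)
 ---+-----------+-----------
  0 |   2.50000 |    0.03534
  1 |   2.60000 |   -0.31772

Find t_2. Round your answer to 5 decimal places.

t_2 = 2.60000 − (-0.31772)·(2.60000 − 2.50000) / (-0.31772 − 0.03534)
   = 2.60000 − (-0.0317720)/(-0.3530600) = 2.5100096

2.51001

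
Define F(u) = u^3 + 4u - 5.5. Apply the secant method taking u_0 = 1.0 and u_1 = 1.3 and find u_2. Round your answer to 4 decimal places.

F(1.0) = -0.500000, F(1.3) = 1.897000
u_2 = 1.300000 − 1.897000·(1.300000 − 1.000000) / (1.897000 − (-0.500000)) = 1.300000 − (0.569100)/(2.397000) = 1.062578

1.0626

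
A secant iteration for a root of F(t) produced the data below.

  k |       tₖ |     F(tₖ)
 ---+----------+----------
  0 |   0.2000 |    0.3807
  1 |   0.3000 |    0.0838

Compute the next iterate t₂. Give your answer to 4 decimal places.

t₂ = 0.3000 − 0.0838·(0.3000 − 0.2000) / (0.0838 − 0.3807)
   = 0.3000 − (0.008380)/(-0.296900) = 0.328225

0.3282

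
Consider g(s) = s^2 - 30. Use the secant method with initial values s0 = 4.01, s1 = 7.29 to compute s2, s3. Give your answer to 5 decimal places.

g(4.01) = -13.9199000, g(7.29) = 23.1441000
s2 = 7.2900000 − 23.1441000·(7.2900000 − 4.0100000) / (23.1441000 − (-13.9199000)) = 7.2900000 − (75.9126480)/(37.0640000) = 5.2418496
g(5.2418496) = -2.5230132
s3 = 5.2418496 − (-2.5230132)·(5.2418496 − 7.2900000) / (-2.5230132 − 23.1441000) = 5.2418496 − (5.1675106)/(-25.6671132) = 5.4431776

5.24185, 5.44318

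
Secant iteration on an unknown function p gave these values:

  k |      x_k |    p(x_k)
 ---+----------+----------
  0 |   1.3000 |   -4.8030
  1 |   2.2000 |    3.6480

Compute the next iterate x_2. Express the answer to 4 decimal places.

x_2 = 2.2000 − 3.6480·(2.2000 − 1.3000) / (3.6480 − (-4.8030))
   = 2.2000 − (3.283200)/(8.451000) = 1.811502

1.8115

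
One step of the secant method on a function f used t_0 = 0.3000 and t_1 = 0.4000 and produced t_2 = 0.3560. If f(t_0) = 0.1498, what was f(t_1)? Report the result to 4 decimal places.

The secant line through (0.3000, 0.1498) and (0.4000, f(t_1)) crosses zero at t_2 = 0.3560.
So (0.3000, 0.1498), (0.4000, f(t_1)), (0.3560, 0) are collinear:
f(t_1) = 0.1498 · (0.4000 − 0.3560) / (0.3000 − 0.3560) = 0.1498 · (0.044000)/(-0.056000) = -0.117700

-0.1177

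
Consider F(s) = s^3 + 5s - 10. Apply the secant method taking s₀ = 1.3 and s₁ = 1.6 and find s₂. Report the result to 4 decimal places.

1.4150

F(1.3) = -1.303000, F(1.6) = 2.096000
s₂ = 1.600000 − 2.096000·(1.600000 − 1.300000) / (2.096000 − (-1.303000)) = 1.600000 − (0.628800)/(3.399000) = 1.415004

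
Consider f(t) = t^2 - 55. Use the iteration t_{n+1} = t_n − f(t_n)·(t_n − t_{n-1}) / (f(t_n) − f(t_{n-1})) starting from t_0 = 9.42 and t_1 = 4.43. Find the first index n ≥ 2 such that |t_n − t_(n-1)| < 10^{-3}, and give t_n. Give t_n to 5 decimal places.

f(9.42) = 33.7364000, f(4.43) = -35.3751000
t_2 = 4.4300000 − (-35.3751000)·(-4.9900000)/(-69.1115000) = 6.9841588;  |Δ| = 2.5541588
f(6.9841588) = -6.2215252
t_3 = 6.9841588 − (-6.2215252)·(2.5541588)/(29.1535748) = 7.5292297;  |Δ| = 0.5450708
f(7.5292297) = 1.6892998
t_4 = 7.5292297 − 1.6892998·(0.5450708)/(7.9108250) = 7.4128337;  |Δ| = 0.1163960
f(7.4128337) = -0.0498960
t_5 = 7.4128337 − (-0.0498960)·(-0.1163960)/(-1.7391958) = 7.4161730;  |Δ| = 0.0033393
f(7.4161730) = -0.0003775
t_6 = 7.4161730 − (-0.0003775)·(0.0033393)/(0.0495185) = 7.4161985;  |Δ| = 0.0000255
|t_6 − t_5| = 0.0000255 < 10^{-3}

n = 6, t_n = 7.41620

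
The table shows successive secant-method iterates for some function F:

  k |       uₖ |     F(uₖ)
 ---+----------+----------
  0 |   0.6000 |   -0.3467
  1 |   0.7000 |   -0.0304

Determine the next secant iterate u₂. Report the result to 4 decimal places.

u₂ = 0.7000 − (-0.0304)·(0.7000 − 0.6000) / (-0.0304 − (-0.3467))
   = 0.7000 − (-0.003040)/(0.316300) = 0.709611

0.7096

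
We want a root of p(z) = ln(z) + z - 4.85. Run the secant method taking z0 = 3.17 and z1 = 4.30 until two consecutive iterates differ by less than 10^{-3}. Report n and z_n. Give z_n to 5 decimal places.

n = 4, z_n = 3.57581

p(3.17) = -0.5262684, p(4.30) = 0.9086150
z2 = 4.3000000 − 0.9086150·(1.1300000)/(1.4348834) = 3.5844471;  |Δ| = 0.7155529
p(3.5844471) = 0.0110514
z3 = 3.5844471 − 0.0110514·(-0.7155529)/(-0.8975637) = 3.5756368;  |Δ| = 0.0088103
p(3.5756368) = -0.0002199
z4 = 3.5756368 − (-0.0002199)·(-0.0088103)/(-0.0112713) = 3.5758087;  |Δ| = 0.0001719
|z4 − z3| = 0.0001719 < 10^{-3}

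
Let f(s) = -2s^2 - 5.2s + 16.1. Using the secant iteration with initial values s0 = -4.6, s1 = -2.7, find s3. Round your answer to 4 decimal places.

-4.4462

f(-4.6) = -2.300000, f(-2.7) = 15.560000
s2 = -2.700000 − 15.560000·(-2.700000 − (-4.600000)) / (15.560000 − (-2.300000)) = -2.700000 − (29.564000)/(17.860000) = -4.355319
f(-4.355319) = 0.810050
s3 = -4.355319 − 0.810050·(-4.355319 − (-2.700000)) / (0.810050 − 15.560000) = -4.355319 − (-1.340891)/(-14.749950) = -4.446227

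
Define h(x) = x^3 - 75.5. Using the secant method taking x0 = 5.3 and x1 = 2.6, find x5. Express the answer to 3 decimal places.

h(5.3) = 73.37700, h(2.6) = -57.92400
x2 = 2.60000 − (-57.92400)·(2.60000 − 5.30000) / (-57.92400 − 73.37700) = 2.60000 − (156.39480)/(-131.30100) = 3.79112
h(3.79112) = -21.01193
x3 = 3.79112 − (-21.01193)·(3.79112 − 2.60000) / (-21.01193 − (-57.92400)) = 3.79112 − (-25.02766)/(36.91207) = 4.46915
h(4.46915) = 13.76375
x4 = 4.46915 − 13.76375·(4.46915 − 3.79112) / (13.76375 − (-21.01193)) = 4.46915 − (9.33230)/(34.77568) = 4.20079
h(4.20079) = -1.36997
x5 = 4.20079 − (-1.36997)·(4.20079 − 4.46915) / (-1.36997 − 13.76375) = 4.20079 − (0.36764)/(-15.13372) = 4.22509

4.225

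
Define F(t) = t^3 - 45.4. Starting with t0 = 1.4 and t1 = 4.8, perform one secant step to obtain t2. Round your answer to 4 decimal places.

2.7448

F(1.4) = -42.656000, F(4.8) = 65.192000
t2 = 4.800000 − 65.192000·(4.800000 − 1.400000) / (65.192000 − (-42.656000)) = 4.800000 − (221.652800)/(107.848000) = 2.744767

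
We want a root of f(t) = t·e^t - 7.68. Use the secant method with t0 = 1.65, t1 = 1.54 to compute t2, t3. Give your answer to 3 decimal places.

1.579, 1.581

f(1.65) = 0.91152, f(1.54) = -0.49653
t2 = 1.54000 − (-0.49653)·(1.54000 − 1.65000) / (-0.49653 − 0.91152) = 1.54000 − (0.05462)/(-1.40805) = 1.57879
f(1.57879) = -0.02431
t3 = 1.57879 − (-0.02431)·(1.57879 − 1.54000) / (-0.02431 − (-0.49653)) = 1.57879 − (-0.00094)/(0.47222) = 1.58079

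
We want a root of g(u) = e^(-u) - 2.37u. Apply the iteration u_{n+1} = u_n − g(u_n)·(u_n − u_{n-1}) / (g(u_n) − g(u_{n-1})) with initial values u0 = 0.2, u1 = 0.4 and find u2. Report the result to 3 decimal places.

g(0.2) = 0.34473, g(0.4) = -0.27768
u2 = 0.40000 − (-0.27768)·(0.40000 − 0.20000) / (-0.27768 − 0.34473) = 0.40000 − (-0.05554)/(-0.62241) = 0.31077

0.311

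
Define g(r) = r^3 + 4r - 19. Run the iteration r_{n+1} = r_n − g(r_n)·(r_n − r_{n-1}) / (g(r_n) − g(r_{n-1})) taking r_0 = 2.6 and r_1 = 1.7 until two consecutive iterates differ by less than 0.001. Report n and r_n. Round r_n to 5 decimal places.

g(2.6) = 8.9760000, g(1.7) = -7.2870000
r_2 = 1.7000000 − (-7.2870000)·(-0.9000000)/(-16.2630000) = 2.1032651;  |Δ| = 0.4032651
g(2.1032651) = -1.2826755
r_3 = 2.1032651 − (-1.2826755)·(0.4032651)/(6.0043245) = 2.1894127;  |Δ| = 0.0861476
g(2.1894127) = 0.2526617
r_4 = 2.1894127 − 0.2526617·(0.0861476)/(1.5353372) = 2.1752359;  |Δ| = 0.0141768
g(2.1752359) = -0.0065993
r_5 = 2.1752359 − (-0.0065993)·(-0.0141768)/(-0.2592610) = 2.1755967;  |Δ| = 0.0003609
|r_5 − r_4| = 0.0003609 < 0.001

n = 5, r_n = 2.17560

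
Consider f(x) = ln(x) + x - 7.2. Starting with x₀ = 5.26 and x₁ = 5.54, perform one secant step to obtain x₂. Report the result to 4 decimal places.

5.4961

f(5.26) = -0.279869, f(5.54) = 0.051995
x₂ = 5.540000 − 0.051995·(5.540000 − 5.260000) / (0.051995 − (-0.279869)) = 5.540000 − (0.014558)/(0.331863) = 5.496131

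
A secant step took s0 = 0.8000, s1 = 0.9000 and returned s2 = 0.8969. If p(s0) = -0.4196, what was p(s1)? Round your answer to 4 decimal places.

The secant line through (0.8000, -0.4196) and (0.9000, p(s1)) crosses zero at s2 = 0.8969.
So (0.8000, -0.4196), (0.9000, p(s1)), (0.8969, 0) are collinear:
p(s1) = -0.4196 · (0.9000 − 0.8969) / (0.8000 − 0.8969) = -0.4196 · (0.003100)/(-0.096900) = 0.013424

0.0134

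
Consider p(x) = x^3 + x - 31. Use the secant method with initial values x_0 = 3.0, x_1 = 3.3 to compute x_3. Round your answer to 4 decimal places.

3.0351

p(3.0) = -1.000000, p(3.3) = 8.237000
x_2 = 3.300000 − 8.237000·(3.300000 − 3.000000) / (8.237000 − (-1.000000)) = 3.300000 − (2.471100)/(9.237000) = 3.032478
p(3.032478) = -0.081086
x_3 = 3.032478 − (-0.081086)·(3.032478 − 3.300000) / (-0.081086 − 8.237000) = 3.032478 − (0.021692)/(-8.318086) = 3.035086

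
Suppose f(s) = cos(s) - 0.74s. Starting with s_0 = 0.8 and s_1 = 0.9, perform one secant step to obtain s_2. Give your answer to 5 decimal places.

f(0.8) = 0.1047067, f(0.9) = -0.0443900
s_2 = 0.9000000 − (-0.0443900)·(0.9000000 − 0.8000000) / (-0.0443900 − 0.1047067) = 0.9000000 − (-0.0044390)/(-0.1490967) = 0.8702274

0.87023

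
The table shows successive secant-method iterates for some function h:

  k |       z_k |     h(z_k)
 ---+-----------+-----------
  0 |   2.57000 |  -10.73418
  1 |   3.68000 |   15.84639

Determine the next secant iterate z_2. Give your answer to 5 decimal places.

z_2 = 3.68000 − 15.84639·(3.68000 − 2.57000) / (15.84639 − (-10.73418))
   = 3.68000 − (17.5894929)/(26.5805700) = 3.0182575

3.01826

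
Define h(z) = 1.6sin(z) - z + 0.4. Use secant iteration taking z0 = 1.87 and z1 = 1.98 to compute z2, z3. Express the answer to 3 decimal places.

h(1.87) = 0.05891, h(1.98) = -0.11210
z2 = 1.98000 − (-0.11210)·(1.98000 − 1.87000) / (-0.11210 − 0.05891) = 1.98000 − (-0.01233)/(-0.17101) = 1.90790
h(1.90790) = 0.00205
z3 = 1.90790 − 0.00205·(1.90790 − 1.98000) / (0.00205 − (-0.11210)) = 1.90790 − (-0.00015)/(0.11415) = 1.90919

1.908, 1.909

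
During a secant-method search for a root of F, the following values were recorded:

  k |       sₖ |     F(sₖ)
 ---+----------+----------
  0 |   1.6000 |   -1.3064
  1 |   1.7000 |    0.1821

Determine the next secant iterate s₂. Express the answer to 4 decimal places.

1.6878

s₂ = 1.7000 − 0.1821·(1.7000 − 1.6000) / (0.1821 − (-1.3064))
   = 1.7000 − (0.018210)/(1.488500) = 1.687766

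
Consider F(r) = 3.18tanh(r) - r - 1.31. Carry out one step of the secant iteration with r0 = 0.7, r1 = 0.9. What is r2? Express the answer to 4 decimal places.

0.8130

F(0.7) = -0.088110, F(0.9) = 0.067827
r2 = 0.900000 − 0.067827·(0.900000 − 0.700000) / (0.067827 − (-0.088110)) = 0.900000 − (0.013565)/(0.155938) = 0.813007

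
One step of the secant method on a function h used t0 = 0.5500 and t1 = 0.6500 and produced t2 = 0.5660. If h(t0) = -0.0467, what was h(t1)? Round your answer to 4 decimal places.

0.2452

The secant line through (0.5500, -0.0467) and (0.6500, h(t1)) crosses zero at t2 = 0.5660.
So (0.5500, -0.0467), (0.6500, h(t1)), (0.5660, 0) are collinear:
h(t1) = -0.0467 · (0.6500 − 0.5660) / (0.5500 − 0.5660) = -0.0467 · (0.084000)/(-0.016000) = 0.245175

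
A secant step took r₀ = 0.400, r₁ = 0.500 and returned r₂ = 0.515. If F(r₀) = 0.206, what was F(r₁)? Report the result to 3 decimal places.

0.027

The secant line through (0.400, 0.206) and (0.500, F(r₁)) crosses zero at r₂ = 0.515.
So (0.400, 0.206), (0.500, F(r₁)), (0.515, 0) are collinear:
F(r₁) = 0.206 · (0.500 − 0.515) / (0.400 − 0.515) = 0.206 · (-0.01500)/(-0.11500) = 0.02687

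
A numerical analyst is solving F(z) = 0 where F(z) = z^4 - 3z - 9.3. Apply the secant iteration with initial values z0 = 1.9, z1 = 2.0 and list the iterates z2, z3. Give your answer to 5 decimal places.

1.97376, 1.97533

F(1.9) = -1.9679000, F(2.0) = 0.7000000
z2 = 2.0000000 − 0.7000000·(2.0000000 − 1.9000000) / (0.7000000 − (-1.9679000)) = 2.0000000 − (0.0700000)/(2.6679000) = 1.9737621
F(1.9737621) = -0.0445199
z3 = 1.9737621 − (-0.0445199)·(1.9737621 − 2.0000000) / (-0.0445199 − 0.7000000) = 1.9737621 − (0.0011681)/(-0.7445199) = 1.9753311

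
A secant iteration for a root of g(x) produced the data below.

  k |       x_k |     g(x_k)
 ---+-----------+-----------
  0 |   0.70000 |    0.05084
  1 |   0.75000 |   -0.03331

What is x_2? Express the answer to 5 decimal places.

0.73021

x_2 = 0.75000 − (-0.03331)·(0.75000 − 0.70000) / (-0.03331 − 0.05084)
   = 0.75000 − (-0.0016655)/(-0.0841500) = 0.7302080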